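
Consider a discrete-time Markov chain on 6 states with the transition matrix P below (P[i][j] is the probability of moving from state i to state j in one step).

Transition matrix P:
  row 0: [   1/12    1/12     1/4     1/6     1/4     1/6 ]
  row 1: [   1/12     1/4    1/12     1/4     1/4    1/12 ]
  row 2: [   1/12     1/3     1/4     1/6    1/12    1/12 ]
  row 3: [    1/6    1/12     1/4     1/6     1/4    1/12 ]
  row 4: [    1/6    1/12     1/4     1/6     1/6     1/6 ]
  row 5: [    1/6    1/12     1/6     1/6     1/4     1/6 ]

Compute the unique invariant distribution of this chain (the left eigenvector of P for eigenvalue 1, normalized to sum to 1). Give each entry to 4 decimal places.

π = [0.1249, 0.1638, 0.2127, 0.1803, 0.1980, 0.1203]

Balance equations π_j = Σ_i π_i·P[i][j]:
  π_0 = 1/12·π_0 + 1/12·π_1 + 1/12·π_2 + 1/6·π_3 + 1/6·π_4 + 1/6·π_5
  π_1 = 1/12·π_0 + 1/4·π_1 + 1/3·π_2 + 1/12·π_3 + 1/12·π_4 + 1/12·π_5
  π_2 = 1/4·π_0 + 1/12·π_1 + 1/4·π_2 + 1/4·π_3 + 1/4·π_4 + 1/6·π_5
  π_3 = 1/6·π_0 + 1/4·π_1 + 1/6·π_2 + 1/6·π_3 + 1/6·π_4 + 1/6·π_5
  π_4 = 1/4·π_0 + 1/4·π_1 + 1/12·π_2 + 1/4·π_3 + 1/6·π_4 + 1/4·π_5
  normalize: π_0 + π_1 + π_2 + π_3 + π_4 + π_5 = 1
Solving the linear system gives exactly π = [9733/77935, 982/5995, 255/1199, 1081/5995, 3087/15587, 721/5995].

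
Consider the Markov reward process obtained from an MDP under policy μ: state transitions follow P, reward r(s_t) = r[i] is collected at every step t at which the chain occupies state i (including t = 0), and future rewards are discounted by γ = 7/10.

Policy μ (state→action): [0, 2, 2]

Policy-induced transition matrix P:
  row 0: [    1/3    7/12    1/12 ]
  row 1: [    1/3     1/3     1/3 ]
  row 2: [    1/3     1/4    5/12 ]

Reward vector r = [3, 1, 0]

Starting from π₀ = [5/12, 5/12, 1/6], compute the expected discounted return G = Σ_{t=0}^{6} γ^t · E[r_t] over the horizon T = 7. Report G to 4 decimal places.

G = 4.5586

t=0: π = [0.4167, 0.4167, 0.1667], E[r] = 1.6667, γ^t·E[r] = 1.666667, running G = 1.666667
t=1: π = [0.3333, 0.4236, 0.2431], E[r] = 1.4236, γ^t·E[r] = 0.996528, running G = 2.663194
t=2: π = [0.3333, 0.3964, 0.2703], E[r] = 1.3964, γ^t·E[r] = 0.684242, running G = 3.347436
t=3: π = [0.3333, 0.3941, 0.2725], E[r] = 1.3941, γ^t·E[r] = 0.478192, running G = 3.825628
t=4: π = [0.3333, 0.3940, 0.2727], E[r] = 1.3940, γ^t·E[r] = 0.334689, running G = 4.160317
t=5: π = [0.3333, 0.3939, 0.2727], E[r] = 1.3939, γ^t·E[r] = 0.234280, running G = 4.394597
t=6: π = [0.3333, 0.3939, 0.2727], E[r] = 1.3939, γ^t·E[r] = 0.163996, running G = 4.558592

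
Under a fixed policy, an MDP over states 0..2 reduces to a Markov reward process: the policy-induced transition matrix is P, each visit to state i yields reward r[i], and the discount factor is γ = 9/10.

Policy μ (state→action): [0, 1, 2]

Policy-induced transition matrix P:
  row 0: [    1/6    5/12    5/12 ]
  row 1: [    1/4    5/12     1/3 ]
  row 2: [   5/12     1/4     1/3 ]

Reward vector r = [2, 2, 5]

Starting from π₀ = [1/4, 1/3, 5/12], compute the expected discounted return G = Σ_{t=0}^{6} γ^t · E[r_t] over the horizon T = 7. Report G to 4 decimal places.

G = 16.1966

t=0: π = [0.2500, 0.3333, 0.4167], E[r] = 3.2500, γ^t·E[r] = 3.250000, running G = 3.250000
t=1: π = [0.2986, 0.3472, 0.3542], E[r] = 3.0625, γ^t·E[r] = 2.756250, running G = 6.006250
t=2: π = [0.2841, 0.3576, 0.3582], E[r] = 3.0747, γ^t·E[r] = 2.490469, running G = 8.496719
t=3: π = [0.2860, 0.3570, 0.3570], E[r] = 3.0710, γ^t·E[r] = 2.238785, running G = 10.735504
t=4: π = [0.2857, 0.3572, 0.3572], E[r] = 3.0715, γ^t·E[r] = 2.015215, running G = 12.750719
t=5: π = [0.2857, 0.3571, 0.3571], E[r] = 3.0714, γ^t·E[r] = 1.813641, running G = 14.564360
t=6: π = [0.2857, 0.3571, 0.3571], E[r] = 3.0714, γ^t·E[r] = 1.632284, running G = 16.196644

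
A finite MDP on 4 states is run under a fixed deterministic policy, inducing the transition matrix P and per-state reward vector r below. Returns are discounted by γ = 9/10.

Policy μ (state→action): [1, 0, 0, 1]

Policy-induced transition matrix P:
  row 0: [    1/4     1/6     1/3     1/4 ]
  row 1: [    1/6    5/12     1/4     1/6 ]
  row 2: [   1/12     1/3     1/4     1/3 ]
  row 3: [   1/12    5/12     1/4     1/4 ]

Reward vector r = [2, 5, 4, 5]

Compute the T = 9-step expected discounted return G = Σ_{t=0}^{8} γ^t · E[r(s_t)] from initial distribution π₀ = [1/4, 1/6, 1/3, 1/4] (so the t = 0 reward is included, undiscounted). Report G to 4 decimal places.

G = 26.1043

t=0: π = [0.2500, 0.1667, 0.3333, 0.2500], E[r] = 3.9167, γ^t·E[r] = 3.916667, running G = 3.916667
t=1: π = [0.1389, 0.3264, 0.2708, 0.2639], E[r] = 4.3125, γ^t·E[r] = 3.881250, running G = 7.797917
t=2: π = [0.1337, 0.3594, 0.2616, 0.2454], E[r] = 4.3374, γ^t·E[r] = 3.513281, running G = 11.311198
t=3: π = [0.1356, 0.3614, 0.2611, 0.2418], E[r] = 4.3322, γ^t·E[r] = 3.158156, running G = 14.469354
t=4: π = [0.1360, 0.3610, 0.2613, 0.2416], E[r] = 4.3306, γ^t·E[r] = 2.841281, running G = 17.310635
t=5: π = [0.1361, 0.3609, 0.2613, 0.2417], E[r] = 4.3304, γ^t·E[r] = 2.557049, running G = 19.867684
t=6: π = [0.1361, 0.3609, 0.2613, 0.2417], E[r] = 4.3304, γ^t·E[r] = 2.301348, running G = 22.169032
t=7: π = [0.1361, 0.3609, 0.2613, 0.2417], E[r] = 4.3304, γ^t·E[r] = 2.071216, running G = 24.240248
t=8: π = [0.1361, 0.3609, 0.2613, 0.2417], E[r] = 4.3304, γ^t·E[r] = 1.864095, running G = 26.104343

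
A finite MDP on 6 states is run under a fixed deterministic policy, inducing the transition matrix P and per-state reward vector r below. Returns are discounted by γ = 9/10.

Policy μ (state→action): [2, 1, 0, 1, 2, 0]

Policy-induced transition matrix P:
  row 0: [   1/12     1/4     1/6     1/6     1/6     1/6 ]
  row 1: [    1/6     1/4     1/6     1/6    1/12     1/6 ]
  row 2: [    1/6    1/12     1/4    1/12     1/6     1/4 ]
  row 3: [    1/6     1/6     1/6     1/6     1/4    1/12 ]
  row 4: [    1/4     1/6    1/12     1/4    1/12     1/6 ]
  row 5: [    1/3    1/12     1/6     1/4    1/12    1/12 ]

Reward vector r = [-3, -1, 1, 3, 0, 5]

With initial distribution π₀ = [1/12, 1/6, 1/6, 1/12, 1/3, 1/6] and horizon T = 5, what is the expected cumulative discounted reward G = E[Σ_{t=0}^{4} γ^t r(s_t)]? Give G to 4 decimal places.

G = 3.0893

t=0: π = [0.0833, 0.1667, 0.1667, 0.0833, 0.3333, 0.1667], E[r] = 0.8333, γ^t·E[r] = 0.833333, running G = 0.833333
t=1: π = [0.2153, 0.1597, 0.1528, 0.1944, 0.1181, 0.1597], E[r] = 0.7292, γ^t·E[r] = 0.656250, running G = 1.489583
t=2: π = [0.1852, 0.1719, 0.1696, 0.1771, 0.1464, 0.1499], E[r] = 0.7228, γ^t·E[r] = 0.585469, running G = 2.075052
t=3: π = [0.1884, 0.1698, 0.1686, 0.1772, 0.1424, 0.1535], E[r] = 0.7330, γ^t·E[r] = 0.534340, running G = 2.609392
t=4: π = [0.1884, 0.1697, 0.1688, 0.1773, 0.1426, 0.1532], E[r] = 0.7315, γ^t·E[r] = 0.479938, running G = 3.089330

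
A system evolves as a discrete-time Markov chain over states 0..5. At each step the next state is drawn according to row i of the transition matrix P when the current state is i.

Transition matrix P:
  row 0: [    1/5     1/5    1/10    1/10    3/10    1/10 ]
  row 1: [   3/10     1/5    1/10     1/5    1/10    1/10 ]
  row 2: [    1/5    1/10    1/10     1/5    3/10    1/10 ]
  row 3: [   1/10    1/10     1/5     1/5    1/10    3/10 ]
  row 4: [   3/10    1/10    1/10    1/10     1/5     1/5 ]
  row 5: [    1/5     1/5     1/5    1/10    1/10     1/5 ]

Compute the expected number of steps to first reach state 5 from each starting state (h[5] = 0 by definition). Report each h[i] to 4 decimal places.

First-step conditioning: h[5] = 0; for i ≠ 5, h[i] = 1 + Σ_k P[i][k]·h[k].
  h[0] = 1 + 1/5·h[0] + 1/5·h[1] + 1/10·h[2] + 1/10·h[3] + 3/10·h[4]
  h[1] = 1 + 3/10·h[0] + 1/5·h[1] + 1/10·h[2] + 1/5·h[3] + 1/10·h[4]
  h[2] = 1 + 1/5·h[0] + 1/10·h[1] + 1/10·h[2] + 1/5·h[3] + 3/10·h[4]
  h[3] = 1 + 1/10·h[0] + 1/10·h[1] + 1/5·h[2] + 1/5·h[3] + 1/10·h[4]
  h[4] = 1 + 3/10·h[0] + 1/10·h[1] + 1/10·h[2] + 1/10·h[3] + 1/5·h[4]
Solving the 5×5 linear system over states ≠ 5 gives exactly h = [48565/7289, 48455/7289, 47585/7289, 38655/7289, 44160/7289, 0] (h[5] = 0 is the target).

h = [6.6628, 6.6477, 6.5283, 5.3032, 6.0584, 0.0000]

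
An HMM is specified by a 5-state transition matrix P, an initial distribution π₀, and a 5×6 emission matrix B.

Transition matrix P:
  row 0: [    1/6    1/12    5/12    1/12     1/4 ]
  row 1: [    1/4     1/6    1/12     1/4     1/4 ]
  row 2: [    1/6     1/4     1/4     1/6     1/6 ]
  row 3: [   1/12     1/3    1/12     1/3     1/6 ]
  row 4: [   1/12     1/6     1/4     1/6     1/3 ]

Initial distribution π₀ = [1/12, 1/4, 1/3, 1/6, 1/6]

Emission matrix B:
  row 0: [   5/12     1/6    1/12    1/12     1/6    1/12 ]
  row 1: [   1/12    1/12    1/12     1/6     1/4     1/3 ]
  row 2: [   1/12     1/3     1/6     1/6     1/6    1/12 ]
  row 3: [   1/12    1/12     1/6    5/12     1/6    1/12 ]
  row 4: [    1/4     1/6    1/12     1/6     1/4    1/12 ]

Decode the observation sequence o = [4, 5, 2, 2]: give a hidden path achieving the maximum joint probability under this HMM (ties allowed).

t=0: δ = [1.389e-02, 6.250e-02, 5.556e-02, 2.778e-02, 4.167e-02]  (obs o_0=4)
t=1: δ = [1.302e-03, 4.630e-03, 1.157e-03, 1.302e-03, 1.302e-03]  ψ = [1, 2, 2, 1, 1]  (obs o_1=5)
t=2: δ = [9.645e-05, 6.430e-05, 9.042e-05, 1.929e-04, 9.645e-05]  ψ = [1, 1, 0, 1, 1]  (obs o_2=2)
t=3: δ = [1.340e-06, 5.358e-06, 6.698e-06, 1.072e-05, 2.679e-06]  ψ = [0, 3, 0, 3, 3]  (obs o_3=2)
backtrack: best end state = 3; path = [2, 1, 3, 3]

path = [2, 1, 3, 3]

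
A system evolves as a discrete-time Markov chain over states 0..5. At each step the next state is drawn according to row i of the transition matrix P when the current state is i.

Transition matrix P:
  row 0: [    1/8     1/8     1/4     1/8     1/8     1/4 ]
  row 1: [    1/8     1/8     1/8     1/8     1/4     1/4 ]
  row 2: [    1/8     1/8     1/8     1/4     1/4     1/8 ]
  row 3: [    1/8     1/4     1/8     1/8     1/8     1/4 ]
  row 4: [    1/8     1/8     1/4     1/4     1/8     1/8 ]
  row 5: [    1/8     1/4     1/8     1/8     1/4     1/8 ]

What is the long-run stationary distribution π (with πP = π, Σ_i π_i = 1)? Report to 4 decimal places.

Balance equations π_j = Σ_i π_i·P[i][j]:
  π_0 = 1/8·π_0 + 1/8·π_1 + 1/8·π_2 + 1/8·π_3 + 1/8·π_4 + 1/8·π_5
  π_1 = 1/8·π_0 + 1/8·π_1 + 1/8·π_2 + 1/4·π_3 + 1/8·π_4 + 1/4·π_5
  π_2 = 1/4·π_0 + 1/8·π_1 + 1/8·π_2 + 1/8·π_3 + 1/4·π_4 + 1/8·π_5
  π_3 = 1/8·π_0 + 1/8·π_1 + 1/4·π_2 + 1/8·π_3 + 1/4·π_4 + 1/8·π_5
  π_4 = 1/8·π_0 + 1/4·π_1 + 1/4·π_2 + 1/8·π_3 + 1/8·π_4 + 1/4·π_5
  normalize: π_0 + π_1 + π_2 + π_3 + π_4 + π_5 = 1
Solving the linear system gives exactly π = [1/8, 791/4680, 769/4680, 11/65, 887/4680, 107/585].

π = [0.1250, 0.1690, 0.1643, 0.1692, 0.1895, 0.1829]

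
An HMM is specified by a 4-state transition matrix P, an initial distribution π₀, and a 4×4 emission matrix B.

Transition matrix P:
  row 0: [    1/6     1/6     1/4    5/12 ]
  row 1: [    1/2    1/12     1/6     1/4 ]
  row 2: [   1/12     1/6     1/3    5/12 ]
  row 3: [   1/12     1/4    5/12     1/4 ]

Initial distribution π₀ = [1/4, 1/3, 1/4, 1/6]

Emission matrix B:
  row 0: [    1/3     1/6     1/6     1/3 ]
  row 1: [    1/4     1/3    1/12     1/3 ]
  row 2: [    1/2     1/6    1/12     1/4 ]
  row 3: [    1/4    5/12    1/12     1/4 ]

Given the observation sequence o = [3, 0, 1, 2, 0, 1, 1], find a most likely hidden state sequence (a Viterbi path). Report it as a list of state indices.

path = [1, 0, 3, 2, 2, 3, 3]

t=0: δ = [8.333e-02, 1.111e-01, 6.250e-02, 4.167e-02]  (obs o_0=3)
t=1: δ = [1.852e-02, 3.472e-03, 1.042e-02, 8.681e-03]  ψ = [1, 0, 0, 0]  (obs o_1=0)
t=2: δ = [5.144e-04, 1.029e-03, 7.716e-04, 3.215e-03]  ψ = [0, 0, 0, 0]  (obs o_2=1)
t=3: δ = [8.573e-05, 6.698e-05, 1.116e-04, 6.698e-05]  ψ = [1, 3, 3, 3]  (obs o_3=2)
t=4: δ = [1.116e-05, 4.651e-06, 1.861e-05, 1.163e-05]  ψ = [1, 2, 2, 2]  (obs o_4=0)
t=5: δ = [3.876e-07, 1.034e-06, 1.034e-06, 3.230e-06]  ψ = [1, 2, 2, 2]  (obs o_5=1)
t=6: δ = [8.614e-08, 2.692e-07, 2.243e-07, 3.365e-07]  ψ = [1, 3, 3, 3]  (obs o_6=1)
backtrack: best end state = 3; path = [1, 0, 3, 2, 2, 3, 3]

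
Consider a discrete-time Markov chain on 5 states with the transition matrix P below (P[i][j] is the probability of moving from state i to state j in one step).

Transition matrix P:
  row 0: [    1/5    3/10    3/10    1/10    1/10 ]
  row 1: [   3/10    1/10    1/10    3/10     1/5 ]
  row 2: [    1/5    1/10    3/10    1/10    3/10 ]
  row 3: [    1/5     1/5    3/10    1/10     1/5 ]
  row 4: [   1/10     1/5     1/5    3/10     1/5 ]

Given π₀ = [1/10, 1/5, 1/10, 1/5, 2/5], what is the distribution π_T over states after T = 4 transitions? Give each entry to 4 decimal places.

t=0: π = [0.1000, 0.2000, 0.1000, 0.2000, 0.4000]
t=1: π = [0.1800, 0.1800, 0.2200, 0.2200, 0.2000]
t=2: π = [0.1980, 0.1780, 0.2440, 0.1760, 0.2040]
t=3: π = [0.1974, 0.1776, 0.2440, 0.1764, 0.2046]
t=4: π = [0.1973, 0.1776, 0.2440, 0.1764, 0.2047]

π = [0.1973, 0.1776, 0.2440, 0.1764, 0.2047]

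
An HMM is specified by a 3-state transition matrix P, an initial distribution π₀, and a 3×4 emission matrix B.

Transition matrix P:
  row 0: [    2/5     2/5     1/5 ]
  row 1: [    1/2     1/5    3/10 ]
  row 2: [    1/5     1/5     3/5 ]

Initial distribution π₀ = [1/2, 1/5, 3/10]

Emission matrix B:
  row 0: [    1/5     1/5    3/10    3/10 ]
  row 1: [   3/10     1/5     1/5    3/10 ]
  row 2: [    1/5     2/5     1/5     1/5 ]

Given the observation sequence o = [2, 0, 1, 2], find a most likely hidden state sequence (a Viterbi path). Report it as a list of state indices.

t=0: δ = [1.500e-01, 4.000e-02, 6.000e-02]  (obs o_0=2)
t=1: δ = [1.200e-02, 1.800e-02, 7.200e-03]  ψ = [0, 0, 2]  (obs o_1=0)
t=2: δ = [1.800e-03, 9.600e-04, 2.160e-03]  ψ = [1, 0, 1]  (obs o_2=1)
t=3: δ = [2.160e-04, 1.440e-04, 2.592e-04]  ψ = [0, 0, 2]  (obs o_3=2)
backtrack: best end state = 2; path = [0, 1, 2, 2]

path = [0, 1, 2, 2]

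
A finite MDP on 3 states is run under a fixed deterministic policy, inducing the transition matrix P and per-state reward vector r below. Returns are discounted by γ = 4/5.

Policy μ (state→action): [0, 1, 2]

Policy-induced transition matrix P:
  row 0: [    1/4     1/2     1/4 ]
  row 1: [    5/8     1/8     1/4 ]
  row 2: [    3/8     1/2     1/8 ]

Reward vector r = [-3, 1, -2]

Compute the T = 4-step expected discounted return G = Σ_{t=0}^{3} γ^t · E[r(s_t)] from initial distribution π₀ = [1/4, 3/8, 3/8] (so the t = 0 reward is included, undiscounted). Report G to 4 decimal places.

t=0: π = [0.2500, 0.3750, 0.3750], E[r] = -1.1250, γ^t·E[r] = -1.125000, running G = -1.125000
t=1: π = [0.4375, 0.3594, 0.2031], E[r] = -1.3594, γ^t·E[r] = -1.087500, running G = -2.212500
t=2: π = [0.4102, 0.3652, 0.2246], E[r] = -1.3145, γ^t·E[r] = -0.841250, running G = -3.053750
t=3: π = [0.4150, 0.3630, 0.2219], E[r] = -1.3259, γ^t·E[r] = -0.678875, running G = -3.732625

G = -3.7326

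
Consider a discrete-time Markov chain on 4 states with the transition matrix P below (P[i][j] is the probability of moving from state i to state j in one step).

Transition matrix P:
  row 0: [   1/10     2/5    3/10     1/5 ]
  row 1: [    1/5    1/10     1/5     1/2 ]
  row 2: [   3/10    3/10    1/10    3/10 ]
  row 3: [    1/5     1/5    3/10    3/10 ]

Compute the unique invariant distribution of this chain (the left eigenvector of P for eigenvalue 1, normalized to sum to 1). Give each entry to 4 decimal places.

Balance equations π_j = Σ_i π_i·P[i][j]:
  π_0 = 1/10·π_0 + 1/5·π_1 + 3/10·π_2 + 1/5·π_3
  π_1 = 2/5·π_0 + 1/10·π_1 + 3/10·π_2 + 1/5·π_3
  π_2 = 3/10·π_0 + 1/5·π_1 + 1/10·π_2 + 3/10·π_3
  normalize: π_0 + π_1 + π_2 + π_3 = 1
Solving the linear system gives exactly π = [297/1465, 351/1465, 337/1465, 96/293].

π = [0.2027, 0.2396, 0.2300, 0.3276]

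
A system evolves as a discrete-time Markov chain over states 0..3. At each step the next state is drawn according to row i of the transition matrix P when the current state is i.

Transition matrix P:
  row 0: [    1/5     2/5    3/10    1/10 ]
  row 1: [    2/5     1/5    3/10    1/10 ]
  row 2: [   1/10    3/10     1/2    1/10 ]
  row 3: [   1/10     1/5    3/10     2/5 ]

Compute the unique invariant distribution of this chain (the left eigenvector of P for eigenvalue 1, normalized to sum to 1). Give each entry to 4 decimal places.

π = [0.2039, 0.2783, 0.3750, 0.1429]

Balance equations π_j = Σ_i π_i·P[i][j]:
  π_0 = 1/5·π_0 + 2/5·π_1 + 1/10·π_2 + 1/10·π_3
  π_1 = 2/5·π_0 + 1/5·π_1 + 3/10·π_2 + 1/5·π_3
  π_2 = 3/10·π_0 + 3/10·π_1 + 1/2·π_2 + 3/10·π_3
  normalize: π_0 + π_1 + π_2 + π_3 = 1
Solving the linear system gives exactly π = [137/672, 187/672, 3/8, 1/7].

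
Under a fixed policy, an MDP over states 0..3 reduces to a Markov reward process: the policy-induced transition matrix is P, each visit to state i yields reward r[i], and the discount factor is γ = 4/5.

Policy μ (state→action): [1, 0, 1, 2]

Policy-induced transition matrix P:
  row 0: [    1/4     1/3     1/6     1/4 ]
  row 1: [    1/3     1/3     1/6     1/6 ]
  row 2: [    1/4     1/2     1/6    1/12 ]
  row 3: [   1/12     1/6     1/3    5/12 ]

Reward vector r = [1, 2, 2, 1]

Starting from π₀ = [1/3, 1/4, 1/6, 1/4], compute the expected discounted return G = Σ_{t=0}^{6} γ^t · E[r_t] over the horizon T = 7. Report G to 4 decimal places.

G = 5.9400

t=0: π = [0.3333, 0.2500, 0.1667, 0.2500], E[r] = 1.4167, γ^t·E[r] = 1.416667, running G = 1.416667
t=1: π = [0.2292, 0.3194, 0.2083, 0.2431], E[r] = 1.5278, γ^t·E[r] = 1.222222, running G = 2.638889
t=2: π = [0.2361, 0.3275, 0.2072, 0.2292], E[r] = 1.5347, γ^t·E[r] = 0.982222, running G = 3.621111
t=3: π = [0.2391, 0.3297, 0.2049, 0.2264], E[r] = 1.5345, γ^t·E[r] = 0.785679, running G = 4.406790
t=4: π = [0.2397, 0.3297, 0.2044, 0.2261], E[r] = 1.5341, γ^t·E[r] = 0.628385, running G = 5.035175
t=5: π = [0.2398, 0.3297, 0.2044, 0.2261], E[r] = 1.5341, γ^t·E[r] = 0.502683, running G = 5.537858
t=6: π = [0.2398, 0.3297, 0.2044, 0.2262], E[r] = 1.5341, γ^t·E[r] = 0.402144, running G = 5.940002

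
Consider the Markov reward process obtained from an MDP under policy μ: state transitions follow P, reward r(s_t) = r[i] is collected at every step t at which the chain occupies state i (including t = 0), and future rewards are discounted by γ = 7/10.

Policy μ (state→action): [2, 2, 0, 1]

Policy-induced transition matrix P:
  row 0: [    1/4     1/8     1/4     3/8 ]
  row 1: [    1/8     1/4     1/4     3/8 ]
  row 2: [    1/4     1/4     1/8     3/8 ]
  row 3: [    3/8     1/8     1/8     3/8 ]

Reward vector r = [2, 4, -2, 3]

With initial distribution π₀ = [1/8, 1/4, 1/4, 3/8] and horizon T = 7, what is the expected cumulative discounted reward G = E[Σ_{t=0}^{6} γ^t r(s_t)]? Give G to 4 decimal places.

G = 6.0224

t=0: π = [0.1250, 0.2500, 0.2500, 0.3750], E[r] = 1.8750, γ^t·E[r] = 1.875000, running G = 1.875000
t=1: π = [0.2656, 0.1875, 0.1719, 0.3750], E[r] = 2.0625, γ^t·E[r] = 1.443750, running G = 3.318750
t=2: π = [0.2734, 0.1699, 0.1816, 0.3750], E[r] = 1.9883, γ^t·E[r] = 0.974258, running G = 4.293008
t=3: π = [0.2756, 0.1689, 0.1804, 0.3750], E[r] = 1.9912, γ^t·E[r] = 0.682985, running G = 4.975993
t=4: π = [0.2758, 0.1687, 0.1806, 0.3750], E[r] = 1.9901, γ^t·E[r] = 0.477811, running G = 5.453804
t=5: π = [0.2758, 0.1687, 0.1806, 0.3750], E[r] = 1.9901, γ^t·E[r] = 0.334476, running G = 5.788280
t=6: π = [0.2758, 0.1687, 0.1806, 0.3750], E[r] = 1.9901, γ^t·E[r] = 0.234131, running G = 6.022411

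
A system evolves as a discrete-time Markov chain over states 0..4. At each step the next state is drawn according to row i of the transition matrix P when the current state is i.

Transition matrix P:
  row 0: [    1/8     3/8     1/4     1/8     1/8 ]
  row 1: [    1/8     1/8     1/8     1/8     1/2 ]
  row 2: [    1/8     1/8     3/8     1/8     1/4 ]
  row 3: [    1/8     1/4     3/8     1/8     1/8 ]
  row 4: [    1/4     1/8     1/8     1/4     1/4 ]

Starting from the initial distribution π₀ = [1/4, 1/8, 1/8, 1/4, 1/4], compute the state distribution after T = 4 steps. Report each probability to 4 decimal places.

t=0: π = [0.2500, 0.1250, 0.1250, 0.2500, 0.2500]
t=1: π = [0.1563, 0.2188, 0.2500, 0.1563, 0.2188]
t=2: π = [0.1523, 0.1836, 0.2461, 0.1523, 0.2656]
t=3: π = [0.1582, 0.1821, 0.2437, 0.1582, 0.2578]
t=4: π = [0.1572, 0.1843, 0.2452, 0.1572, 0.2560]

π = [0.1572, 0.1843, 0.2452, 0.1572, 0.2560]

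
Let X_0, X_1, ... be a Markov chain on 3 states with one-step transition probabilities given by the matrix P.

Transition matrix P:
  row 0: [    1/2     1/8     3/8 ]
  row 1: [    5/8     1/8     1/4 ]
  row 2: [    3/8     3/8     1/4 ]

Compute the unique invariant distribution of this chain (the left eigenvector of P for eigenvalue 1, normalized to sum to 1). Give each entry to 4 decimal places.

Balance equations π_j = Σ_i π_i·P[i][j]:
  π_0 = 1/2·π_0 + 5/8·π_1 + 3/8·π_2
  π_1 = 1/8·π_0 + 1/8·π_1 + 3/8·π_2
  normalize: π_0 + π_1 + π_2 = 1
Solving the linear system gives exactly π = [18/37, 15/74, 23/74].

π = [0.4865, 0.2027, 0.3108]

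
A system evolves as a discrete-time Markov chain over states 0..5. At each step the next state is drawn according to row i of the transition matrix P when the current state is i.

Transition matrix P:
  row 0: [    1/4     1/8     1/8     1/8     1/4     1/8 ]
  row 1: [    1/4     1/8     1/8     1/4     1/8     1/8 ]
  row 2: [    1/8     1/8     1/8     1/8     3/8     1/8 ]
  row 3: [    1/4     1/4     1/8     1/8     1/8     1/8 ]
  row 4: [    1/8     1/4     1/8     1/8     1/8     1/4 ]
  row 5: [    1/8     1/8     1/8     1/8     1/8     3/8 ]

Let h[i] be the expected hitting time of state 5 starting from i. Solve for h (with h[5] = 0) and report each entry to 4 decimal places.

First-step conditioning: h[5] = 0; for i ≠ 5, h[i] = 1 + Σ_k P[i][k]·h[k].
  h[0] = 1 + 1/4·h[0] + 1/8·h[1] + 1/8·h[2] + 1/8·h[3] + 1/4·h[4]
  h[1] = 1 + 1/4·h[0] + 1/8·h[1] + 1/8·h[2] + 1/4·h[3] + 1/8·h[4]
  h[2] = 1 + 1/8·h[0] + 1/8·h[1] + 1/8·h[2] + 1/8·h[3] + 3/8·h[4]
  h[3] = 1 + 1/4·h[0] + 1/4·h[1] + 1/8·h[2] + 1/8·h[3] + 1/8·h[4]
  h[4] = 1 + 1/8·h[0] + 1/4·h[1] + 1/8·h[2] + 1/8·h[3] + 1/8·h[4]
Solving the 5×5 linear system over states ≠ 5 gives exactly h = [4096/615, 832/123, 808/123, 832/123, 1216/205, 0] (h[5] = 0 is the target).

h = [6.6602, 6.7642, 6.5691, 6.7642, 5.9317, 0.0000]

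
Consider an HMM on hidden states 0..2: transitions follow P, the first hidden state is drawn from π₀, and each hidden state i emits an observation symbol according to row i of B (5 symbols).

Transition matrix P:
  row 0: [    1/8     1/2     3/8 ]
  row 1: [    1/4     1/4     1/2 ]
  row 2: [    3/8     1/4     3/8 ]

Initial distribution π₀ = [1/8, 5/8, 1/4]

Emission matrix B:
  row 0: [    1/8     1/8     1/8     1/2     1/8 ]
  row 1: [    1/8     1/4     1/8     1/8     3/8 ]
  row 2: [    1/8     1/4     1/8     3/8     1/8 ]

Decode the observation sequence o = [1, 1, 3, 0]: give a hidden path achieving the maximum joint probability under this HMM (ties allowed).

t=0: δ = [1.562e-02, 1.562e-01, 6.250e-02]  (obs o_0=1)
t=1: δ = [4.883e-03, 9.766e-03, 1.953e-02]  ψ = [1, 1, 1]  (obs o_1=1)
t=2: δ = [3.662e-03, 6.104e-04, 2.747e-03]  ψ = [2, 2, 2]  (obs o_2=3)
t=3: δ = [1.287e-04, 2.289e-04, 1.717e-04]  ψ = [2, 0, 0]  (obs o_3=0)
backtrack: best end state = 1; path = [1, 2, 0, 1]

path = [1, 2, 0, 1]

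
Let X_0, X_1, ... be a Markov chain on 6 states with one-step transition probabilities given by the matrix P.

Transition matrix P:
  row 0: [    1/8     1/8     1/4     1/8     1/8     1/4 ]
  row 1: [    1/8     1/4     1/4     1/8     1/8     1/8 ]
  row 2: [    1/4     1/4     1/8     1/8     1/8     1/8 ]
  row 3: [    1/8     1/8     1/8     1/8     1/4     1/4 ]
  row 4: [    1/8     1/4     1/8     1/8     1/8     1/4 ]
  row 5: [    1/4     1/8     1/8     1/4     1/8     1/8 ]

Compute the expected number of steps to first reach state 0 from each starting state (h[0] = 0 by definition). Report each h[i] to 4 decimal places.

h = [0.0000, 6.0000, 5.3333, 6.0000, 6.0000, 5.3333]

First-step conditioning: h[0] = 0; for i ≠ 0, h[i] = 1 + Σ_k P[i][k]·h[k].
  h[1] = 1 + 1/4·h[1] + 1/4·h[2] + 1/8·h[3] + 1/8·h[4] + 1/8·h[5]
  h[2] = 1 + 1/4·h[1] + 1/8·h[2] + 1/8·h[3] + 1/8·h[4] + 1/8·h[5]
  h[3] = 1 + 1/8·h[1] + 1/8·h[2] + 1/8·h[3] + 1/4·h[4] + 1/4·h[5]
  h[4] = 1 + 1/4·h[1] + 1/8·h[2] + 1/8·h[3] + 1/8·h[4] + 1/4·h[5]
  h[5] = 1 + 1/8·h[1] + 1/8·h[2] + 1/4·h[3] + 1/8·h[4] + 1/8·h[5]
Solving the 5×5 linear system over states ≠ 0 gives exactly h = [0, 6, 16/3, 6, 6, 16/3] (h[0] = 0 is the target).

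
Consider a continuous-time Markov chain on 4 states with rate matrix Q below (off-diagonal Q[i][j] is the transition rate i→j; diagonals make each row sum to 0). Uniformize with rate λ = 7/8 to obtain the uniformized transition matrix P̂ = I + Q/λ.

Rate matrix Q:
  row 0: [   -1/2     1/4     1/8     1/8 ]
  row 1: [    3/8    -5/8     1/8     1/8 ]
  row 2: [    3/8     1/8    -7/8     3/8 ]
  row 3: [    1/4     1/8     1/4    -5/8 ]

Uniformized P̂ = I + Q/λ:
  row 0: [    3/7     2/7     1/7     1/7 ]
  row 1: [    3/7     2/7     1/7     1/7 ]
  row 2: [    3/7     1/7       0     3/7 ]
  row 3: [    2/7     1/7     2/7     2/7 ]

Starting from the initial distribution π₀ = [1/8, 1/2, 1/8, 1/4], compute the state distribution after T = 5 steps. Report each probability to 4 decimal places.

t=0: π = [0.1250, 0.5000, 0.1250, 0.2500]
t=1: π = [0.3929, 0.2321, 0.1607, 0.2143]
t=2: π = [0.3980, 0.2321, 0.1505, 0.2194]
t=3: π = [0.3972, 0.2329, 0.1527, 0.2172]
t=4: π = [0.3975, 0.2329, 0.1521, 0.2175]
t=5: π = [0.3975, 0.2329, 0.1522, 0.2174]

π = [0.3975, 0.2329, 0.1522, 0.2174]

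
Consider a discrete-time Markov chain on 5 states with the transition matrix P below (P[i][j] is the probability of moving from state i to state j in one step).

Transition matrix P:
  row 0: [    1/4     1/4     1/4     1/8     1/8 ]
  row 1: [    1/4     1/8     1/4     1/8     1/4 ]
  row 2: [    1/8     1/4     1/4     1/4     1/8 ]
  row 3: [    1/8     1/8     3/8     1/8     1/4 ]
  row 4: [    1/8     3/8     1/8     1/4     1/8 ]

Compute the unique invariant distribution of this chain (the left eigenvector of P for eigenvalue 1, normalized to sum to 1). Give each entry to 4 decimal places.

π = [0.1746, 0.2219, 0.2504, 0.1782, 0.1750]

Balance equations π_j = Σ_i π_i·P[i][j]:
  π_0 = 1/4·π_0 + 1/4·π_1 + 1/8·π_2 + 1/8·π_3 + 1/8·π_4
  π_1 = 1/4·π_0 + 1/8·π_1 + 1/4·π_2 + 1/8·π_3 + 3/8·π_4
  π_2 = 1/4·π_0 + 1/4·π_1 + 1/4·π_2 + 3/8·π_3 + 1/8·π_4
  π_3 = 1/8·π_0 + 1/8·π_1 + 1/4·π_2 + 1/8·π_3 + 1/4·π_4
  normalize: π_0 + π_1 + π_2 + π_3 + π_4 = 1
Solving the linear system gives exactly π = [771/4417, 140/631, 158/631, 787/4417, 773/4417].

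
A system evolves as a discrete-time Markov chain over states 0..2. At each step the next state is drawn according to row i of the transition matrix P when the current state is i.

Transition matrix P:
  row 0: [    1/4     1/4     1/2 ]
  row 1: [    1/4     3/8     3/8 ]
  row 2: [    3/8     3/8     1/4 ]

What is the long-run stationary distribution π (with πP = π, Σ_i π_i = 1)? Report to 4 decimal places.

π = [0.2958, 0.3380, 0.3662]

Balance equations π_j = Σ_i π_i·P[i][j]:
  π_0 = 1/4·π_0 + 1/4·π_1 + 3/8·π_2
  π_1 = 1/4·π_0 + 3/8·π_1 + 3/8·π_2
  normalize: π_0 + π_1 + π_2 = 1
Solving the linear system gives exactly π = [21/71, 24/71, 26/71].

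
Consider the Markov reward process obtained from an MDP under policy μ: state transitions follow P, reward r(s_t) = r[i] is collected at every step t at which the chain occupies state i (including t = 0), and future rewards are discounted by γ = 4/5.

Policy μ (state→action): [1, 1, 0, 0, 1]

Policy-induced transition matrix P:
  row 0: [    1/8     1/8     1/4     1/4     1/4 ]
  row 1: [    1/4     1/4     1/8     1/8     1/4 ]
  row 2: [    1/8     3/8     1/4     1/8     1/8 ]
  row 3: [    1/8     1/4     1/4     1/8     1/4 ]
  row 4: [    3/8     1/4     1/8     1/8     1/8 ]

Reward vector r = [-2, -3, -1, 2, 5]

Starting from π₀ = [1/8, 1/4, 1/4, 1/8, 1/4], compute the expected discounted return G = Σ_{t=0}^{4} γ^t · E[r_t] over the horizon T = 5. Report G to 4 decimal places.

G = 0.0297

t=0: π = [0.1250, 0.2500, 0.2500, 0.1250, 0.2500], E[r] = 0.2500, γ^t·E[r] = 0.250000, running G = 0.250000
t=1: π = [0.2188, 0.2656, 0.1875, 0.1406, 0.1875], E[r] = -0.2031, γ^t·E[r] = -0.162500, running G = 0.087500
t=2: π = [0.2051, 0.2461, 0.1934, 0.1523, 0.2031], E[r] = -0.0215, γ^t·E[r] = -0.013750, running G = 0.073750
t=3: π = [0.2065, 0.2485, 0.1938, 0.1506, 0.2004], E[r] = -0.0491, γ^t·E[r] = -0.025125, running G = 0.048625
t=4: π = [0.2062, 0.2484, 0.1939, 0.1508, 0.2007], E[r] = -0.0463, γ^t·E[r] = -0.018950, running G = 0.029675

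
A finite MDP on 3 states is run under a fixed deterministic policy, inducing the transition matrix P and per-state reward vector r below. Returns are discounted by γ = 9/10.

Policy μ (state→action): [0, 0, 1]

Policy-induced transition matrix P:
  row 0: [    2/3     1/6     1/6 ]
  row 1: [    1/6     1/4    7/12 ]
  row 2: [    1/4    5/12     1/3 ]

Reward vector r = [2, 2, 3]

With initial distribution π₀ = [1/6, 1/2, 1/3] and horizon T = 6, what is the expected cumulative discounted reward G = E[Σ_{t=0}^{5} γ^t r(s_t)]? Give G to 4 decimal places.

t=0: π = [0.1667, 0.5000, 0.3333], E[r] = 2.3333, γ^t·E[r] = 2.333333, running G = 2.333333
t=1: π = [0.2778, 0.2917, 0.4306], E[r] = 2.4306, γ^t·E[r] = 2.187500, running G = 4.520833
t=2: π = [0.3414, 0.2986, 0.3600], E[r] = 2.3600, γ^t·E[r] = 1.911563, running G = 6.432396
t=3: π = [0.3674, 0.2815, 0.3511], E[r] = 2.3511, γ^t·E[r] = 1.713938, running G = 8.146333
t=4: π = [0.3796, 0.2779, 0.3425], E[r] = 2.3425, γ^t·E[r] = 1.536906, running G = 9.683240
t=5: π = [0.3850, 0.2754, 0.3395], E[r] = 2.3395, γ^t·E[r] = 1.381474, running G = 11.064714

G = 11.0647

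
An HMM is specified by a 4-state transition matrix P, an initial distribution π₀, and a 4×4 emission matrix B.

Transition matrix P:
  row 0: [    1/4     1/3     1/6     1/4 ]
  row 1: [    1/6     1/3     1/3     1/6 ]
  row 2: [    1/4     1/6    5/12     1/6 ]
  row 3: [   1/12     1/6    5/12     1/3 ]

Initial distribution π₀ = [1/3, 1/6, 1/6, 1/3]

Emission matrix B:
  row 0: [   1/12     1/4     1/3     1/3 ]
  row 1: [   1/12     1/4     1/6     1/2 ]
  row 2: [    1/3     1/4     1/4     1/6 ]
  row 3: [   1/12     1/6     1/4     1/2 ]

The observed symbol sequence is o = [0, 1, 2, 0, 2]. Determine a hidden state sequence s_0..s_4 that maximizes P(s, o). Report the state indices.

t=0: δ = [2.778e-02, 1.389e-02, 5.556e-02, 2.778e-02]  (obs o_0=0)
t=1: δ = [3.472e-03, 2.315e-03, 5.787e-03, 1.543e-03]  ψ = [2, 0, 2, 2]  (obs o_1=1)
t=2: δ = [4.823e-04, 1.929e-04, 6.028e-04, 2.411e-04]  ψ = [2, 0, 2, 2]  (obs o_2=2)
t=3: δ = [1.256e-05, 1.340e-05, 8.372e-05, 1.005e-05]  ψ = [2, 0, 2, 0]  (obs o_3=0)
t=4: δ = [6.977e-06, 2.326e-06, 8.721e-06, 3.489e-06]  ψ = [2, 2, 2, 2]  (obs o_4=2)
backtrack: best end state = 2; path = [2, 2, 2, 2, 2]

path = [2, 2, 2, 2, 2]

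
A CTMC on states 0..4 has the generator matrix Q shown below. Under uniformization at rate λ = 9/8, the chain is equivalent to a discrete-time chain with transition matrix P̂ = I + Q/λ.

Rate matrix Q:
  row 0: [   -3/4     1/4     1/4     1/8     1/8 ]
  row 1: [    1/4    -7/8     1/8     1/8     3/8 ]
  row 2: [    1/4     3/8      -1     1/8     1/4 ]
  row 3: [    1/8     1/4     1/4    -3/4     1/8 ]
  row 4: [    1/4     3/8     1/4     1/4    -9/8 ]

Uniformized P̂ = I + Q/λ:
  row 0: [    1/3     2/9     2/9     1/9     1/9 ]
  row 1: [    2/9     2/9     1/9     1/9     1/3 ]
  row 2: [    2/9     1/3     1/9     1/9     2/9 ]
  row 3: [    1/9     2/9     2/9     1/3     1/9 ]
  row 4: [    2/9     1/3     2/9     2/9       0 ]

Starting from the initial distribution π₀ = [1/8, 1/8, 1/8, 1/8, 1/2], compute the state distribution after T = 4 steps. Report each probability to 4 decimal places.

π = [0.2289, 0.2601, 0.1737, 0.1670, 0.1703]

t=0: π = [0.1250, 0.1250, 0.1250, 0.1250, 0.5000]
t=1: π = [0.2222, 0.2917, 0.1944, 0.1944, 0.0972]
t=2: π = [0.2253, 0.2546, 0.1682, 0.1651, 0.1867]
t=3: π = [0.2289, 0.2617, 0.1752, 0.1686, 0.1656]
t=4: π = [0.2289, 0.2601, 0.1737, 0.1670, 0.1703]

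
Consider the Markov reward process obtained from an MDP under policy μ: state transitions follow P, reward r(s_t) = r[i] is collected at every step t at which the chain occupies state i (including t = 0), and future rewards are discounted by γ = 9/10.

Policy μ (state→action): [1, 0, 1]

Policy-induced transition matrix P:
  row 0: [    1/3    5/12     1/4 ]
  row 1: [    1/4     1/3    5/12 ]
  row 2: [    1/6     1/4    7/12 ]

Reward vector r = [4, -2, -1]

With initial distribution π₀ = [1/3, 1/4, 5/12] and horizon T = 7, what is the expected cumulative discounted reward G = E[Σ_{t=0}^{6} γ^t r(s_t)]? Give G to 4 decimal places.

t=0: π = [0.3333, 0.2500, 0.4167], E[r] = 0.4167, γ^t·E[r] = 0.416667, running G = 0.416667
t=1: π = [0.2431, 0.3264, 0.4306], E[r] = -0.1111, γ^t·E[r] = -0.100000, running G = 0.316667
t=2: π = [0.2344, 0.3177, 0.4479], E[r] = -0.1458, γ^t·E[r] = -0.118125, running G = 0.198542
t=3: π = [0.2322, 0.3155, 0.4523], E[r] = -0.1545, γ^t·E[r] = -0.112641, running G = 0.085901
t=4: π = [0.2317, 0.3150, 0.4533], E[r] = -0.1567, γ^t·E[r] = -0.102800, running G = -0.016899
t=5: π = [0.2315, 0.3149, 0.4536], E[r] = -0.1572, γ^t·E[r] = -0.092841, running G = -0.109740
t=6: π = [0.2315, 0.3148, 0.4537], E[r] = -0.1574, γ^t·E[r] = -0.083629, running G = -0.193369

G = -0.1934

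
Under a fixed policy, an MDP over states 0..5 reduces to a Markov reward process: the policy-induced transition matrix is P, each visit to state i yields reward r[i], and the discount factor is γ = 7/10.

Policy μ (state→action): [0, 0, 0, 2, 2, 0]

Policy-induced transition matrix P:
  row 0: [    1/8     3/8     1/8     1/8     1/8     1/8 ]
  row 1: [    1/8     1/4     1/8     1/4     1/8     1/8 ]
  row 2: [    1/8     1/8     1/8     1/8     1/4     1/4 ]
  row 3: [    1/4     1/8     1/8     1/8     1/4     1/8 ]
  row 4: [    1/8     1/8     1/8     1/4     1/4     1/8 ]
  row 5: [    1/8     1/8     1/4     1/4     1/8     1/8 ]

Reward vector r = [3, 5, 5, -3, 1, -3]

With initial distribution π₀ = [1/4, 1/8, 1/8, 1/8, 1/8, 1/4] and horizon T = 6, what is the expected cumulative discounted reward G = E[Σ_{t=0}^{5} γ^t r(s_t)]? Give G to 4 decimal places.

t=0: π = [0.2500, 0.1250, 0.1250, 0.1250, 0.1250, 0.2500], E[r] = 1.0000, γ^t·E[r] = 1.000000, running G = 1.000000
t=1: π = [0.1406, 0.2031, 0.1563, 0.1875, 0.1719, 0.1406], E[r] = 1.4063, γ^t·E[r] = 0.984375, running G = 1.984375
t=2: π = [0.1484, 0.1855, 0.1426, 0.1895, 0.1895, 0.1445], E[r] = 1.2734, γ^t·E[r] = 0.623984, running G = 2.608359
t=3: π = [0.1487, 0.1853, 0.1431, 0.1899, 0.1902, 0.1428], E[r] = 1.2798, γ^t·E[r] = 0.438966, running G = 3.047326
t=4: π = [0.1487, 0.1853, 0.1429, 0.1898, 0.1904, 0.1429], E[r] = 1.2795, γ^t·E[r] = 0.307218, running G = 3.354543
t=5: π = [0.1487, 0.1854, 0.1429, 0.1898, 0.1904, 0.1429], E[r] = 1.2796, γ^t·E[r] = 0.215056, running G = 3.569600

G = 3.5696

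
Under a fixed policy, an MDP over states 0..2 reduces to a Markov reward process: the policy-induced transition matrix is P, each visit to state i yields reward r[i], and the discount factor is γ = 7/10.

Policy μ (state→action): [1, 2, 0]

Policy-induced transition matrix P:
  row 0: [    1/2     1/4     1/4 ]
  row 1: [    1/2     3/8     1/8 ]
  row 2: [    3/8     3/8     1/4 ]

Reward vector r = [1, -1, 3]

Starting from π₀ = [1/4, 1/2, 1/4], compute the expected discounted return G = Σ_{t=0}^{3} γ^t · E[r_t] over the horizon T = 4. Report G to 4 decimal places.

t=0: π = [0.2500, 0.5000, 0.2500], E[r] = 0.5000, γ^t·E[r] = 0.500000, running G = 0.500000
t=1: π = [0.4688, 0.3438, 0.1875], E[r] = 0.6875, γ^t·E[r] = 0.481250, running G = 0.981250
t=2: π = [0.4766, 0.3164, 0.2070], E[r] = 0.7813, γ^t·E[r] = 0.382813, running G = 1.364063
t=3: π = [0.4741, 0.3154, 0.2104], E[r] = 0.7900, γ^t·E[r] = 0.270983, running G = 1.635046

G = 1.6350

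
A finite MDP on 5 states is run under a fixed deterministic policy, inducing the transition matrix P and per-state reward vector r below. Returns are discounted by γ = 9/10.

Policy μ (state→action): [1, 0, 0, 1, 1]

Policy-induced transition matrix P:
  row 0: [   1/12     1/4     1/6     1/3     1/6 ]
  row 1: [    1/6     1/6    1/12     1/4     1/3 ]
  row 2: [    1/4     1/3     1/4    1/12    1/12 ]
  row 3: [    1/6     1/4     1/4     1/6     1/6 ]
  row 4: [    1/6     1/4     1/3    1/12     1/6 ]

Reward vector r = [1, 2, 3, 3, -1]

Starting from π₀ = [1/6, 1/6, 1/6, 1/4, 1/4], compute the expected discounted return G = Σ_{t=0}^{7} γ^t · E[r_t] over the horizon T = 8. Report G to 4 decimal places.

G = 9.2932

t=0: π = [0.1667, 0.1667, 0.1667, 0.2500, 0.2500], E[r] = 1.5000, γ^t·E[r] = 1.500000, running G = 1.500000
t=1: π = [0.1667, 0.2500, 0.2292, 0.1736, 0.1806], E[r] = 1.6944, γ^t·E[r] = 1.525000, running G = 3.025000
t=2: π = [0.1719, 0.2483, 0.2095, 0.1811, 0.1892], E[r] = 1.6510, γ^t·E[r] = 1.337344, running G = 4.362344
t=3: π = [0.1698, 0.2468, 0.2101, 0.1828, 0.1906], E[r] = 1.6513, γ^t·E[r] = 1.203785, running G = 5.566129
t=4: π = [0.1700, 0.2469, 0.2106, 0.1821, 0.1903], E[r] = 1.6519, γ^t·E[r] = 1.083784, running G = 6.649913
t=5: π = [0.1700, 0.2470, 0.2105, 0.1822, 0.1903], E[r] = 1.6518, γ^t·E[r] = 0.975394, running G = 7.625306
t=6: π = [0.1700, 0.2470, 0.2105, 0.1822, 0.1903], E[r] = 1.6518, γ^t·E[r] = 0.877844, running G = 8.503151
t=7: π = [0.1700, 0.2470, 0.2105, 0.1822, 0.1903], E[r] = 1.6518, γ^t·E[r] = 0.790061, running G = 9.293212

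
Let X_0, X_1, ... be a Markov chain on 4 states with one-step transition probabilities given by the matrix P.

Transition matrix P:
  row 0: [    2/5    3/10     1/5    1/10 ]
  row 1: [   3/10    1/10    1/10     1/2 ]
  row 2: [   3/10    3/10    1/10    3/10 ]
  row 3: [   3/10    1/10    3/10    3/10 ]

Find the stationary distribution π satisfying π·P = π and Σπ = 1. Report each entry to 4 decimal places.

π = [0.3333, 0.2043, 0.1882, 0.2742]

Balance equations π_j = Σ_i π_i·P[i][j]:
  π_0 = 2/5·π_0 + 3/10·π_1 + 3/10·π_2 + 3/10·π_3
  π_1 = 3/10·π_0 + 1/10·π_1 + 3/10·π_2 + 1/10·π_3
  π_2 = 1/5·π_0 + 1/10·π_1 + 1/10·π_2 + 3/10·π_3
  normalize: π_0 + π_1 + π_2 + π_3 = 1
Solving the linear system gives exactly π = [1/3, 19/93, 35/186, 17/62].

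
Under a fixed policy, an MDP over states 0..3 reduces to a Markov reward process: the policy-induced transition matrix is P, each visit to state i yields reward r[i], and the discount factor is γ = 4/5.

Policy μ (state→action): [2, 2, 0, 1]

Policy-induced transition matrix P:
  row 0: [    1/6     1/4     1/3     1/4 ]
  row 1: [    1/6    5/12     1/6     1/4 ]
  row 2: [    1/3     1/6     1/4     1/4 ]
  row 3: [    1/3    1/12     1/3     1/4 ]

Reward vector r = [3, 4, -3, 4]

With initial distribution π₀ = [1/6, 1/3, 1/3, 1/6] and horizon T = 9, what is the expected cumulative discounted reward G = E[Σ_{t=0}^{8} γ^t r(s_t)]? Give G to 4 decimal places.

G = 7.7511

t=0: π = [0.1667, 0.3333, 0.3333, 0.1667], E[r] = 1.5000, γ^t·E[r] = 1.500000, running G = 1.500000
t=1: π = [0.2500, 0.2500, 0.2500, 0.2500], E[r] = 2.0000, γ^t·E[r] = 1.600000, running G = 3.100000
t=2: π = [0.2500, 0.2292, 0.2708, 0.2500], E[r] = 1.8542, γ^t·E[r] = 1.186667, running G = 4.286667
t=3: π = [0.2535, 0.2240, 0.2726, 0.2500], E[r] = 1.8385, γ^t·E[r] = 0.941333, running G = 5.228000
t=4: π = [0.2538, 0.2229, 0.2733, 0.2500], E[r] = 1.8332, γ^t·E[r] = 0.750874, running G = 5.978874
t=5: π = [0.2539, 0.2227, 0.2734, 0.2500], E[r] = 1.8323, γ^t·E[r] = 0.600411, running G = 6.579285
t=6: π = [0.2539, 0.2227, 0.2734, 0.2500], E[r] = 1.8321, γ^t·E[r] = 0.480270, running G = 7.059555
t=7: π = [0.2539, 0.2227, 0.2734, 0.2500], E[r] = 1.8320, γ^t·E[r] = 0.384207, running G = 7.443763
t=8: π = [0.2539, 0.2227, 0.2734, 0.2500], E[r] = 1.8320, γ^t·E[r] = 0.307364, running G = 7.751127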